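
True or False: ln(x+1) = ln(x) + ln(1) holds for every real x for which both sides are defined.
Claim: ln(x+1) = ln(x) + ln(1).
Test a specific point where both sides are defined: x = 5.
LHS = ln(x+1) ≈ 1.7918
RHS = ln(x) + ln(1) ≈ 1.6094
Since 1.7918 ≠ 1.6094, the equation fails at this point, so it cannot hold for every real x for which both sides are defined.
ln(1) = 0, so the right side is just ln(x), which differs from ln(x+1).

Conclusion: False.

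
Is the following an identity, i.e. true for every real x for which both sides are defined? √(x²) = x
No, this is NOT an identity.

Claim: √(x²) = x.
Test a specific point where both sides are defined: x = -2.
LHS = √(x²) ≈ 2.0000
RHS = x ≈ -2.0000
Since 2.0000 ≠ -2.0000, the equation fails at this point, so it cannot hold for every real x for which both sides are defined.
√(x²) = |x|, which differs from x whenever x < 0 (both sides are defined for every real x).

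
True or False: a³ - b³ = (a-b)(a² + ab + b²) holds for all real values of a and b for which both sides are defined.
True.

Claim: a³ - b³ = (a-b)(a² + ab + b²).
Reasoning: Expand the right side: (a-b)(a² + ab + b²) = a³ + a²b + ab² - a²b - ab² - b³ = a³ - b³ (the middle terms cancel in pairs).
So the two sides agree for all real values of a and b for which both sides are defined.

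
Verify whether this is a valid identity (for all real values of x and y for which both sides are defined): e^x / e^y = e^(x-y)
Yes, this is an identity.

Claim: e^x / e^y = e^(x-y).
Reasoning: 1/e^y = e^(-y), so e^x / e^y = e^x · e^(-y) = e^(x + (-y)) = e^(x-y) by the product rule for exponents.
So the two sides agree for all real values of x and y for which both sides are defined.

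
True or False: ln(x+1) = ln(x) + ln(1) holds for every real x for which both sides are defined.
Claim: ln(x+1) = ln(x) + ln(1).
Test a specific point where both sides are defined: x = 4.
LHS = ln(x+1) ≈ 1.6094
RHS = ln(x) + ln(1) ≈ 1.3863
Since 1.6094 ≠ 1.3863, the equation fails at this point, so it cannot hold for every real x for which both sides are defined.
ln(1) = 0, so the right side is just ln(x), which differs from ln(x+1).

Conclusion: False.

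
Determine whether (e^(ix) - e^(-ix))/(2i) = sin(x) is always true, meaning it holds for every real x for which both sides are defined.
Yes, this is an identity.

Claim: (e^(ix) - e^(-ix))/(2i) = sin(x).
Reasoning: By Euler's formula e^(ix) = cos(x) + i·sin(x) and e^(-ix) = cos(x) - i·sin(x). Subtracting cancels the cosine terms: e^(ix) - e^(-ix) = 2i·sin(x); divide by 2i.
So the two sides agree for every real x for which both sides are defined.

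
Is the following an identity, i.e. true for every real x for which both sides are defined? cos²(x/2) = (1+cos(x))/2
Claim: cos²(x/2) = (1+cos(x))/2.
Reasoning: Use cos(2θ) = 2cos²θ - 1 with θ = x/2: cos(x) = 2cos²(x/2) - 1. Solving for cos²(x/2) gives (1 + cos(x))/2.
So the two sides agree for every real x for which both sides are defined.

Conclusion: Yes, this is an identity.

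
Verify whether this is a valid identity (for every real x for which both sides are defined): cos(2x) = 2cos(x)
Claim: cos(2x) = 2cos(x).
Test a specific point where both sides are defined: x = π.
LHS = cos(2x) ≈ 1.0000
RHS = 2cos(x) ≈ -2.0000
Since 1.0000 ≠ -2.0000, the equation fails at this point, so it cannot hold for every real x for which both sides are defined.
The correct double-angle formula is cos(2x) = cos²x - sin²x.

Conclusion: No, this is NOT an identity.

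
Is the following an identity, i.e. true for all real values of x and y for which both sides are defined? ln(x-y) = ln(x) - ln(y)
No, this is NOT an identity.

Claim: ln(x-y) = ln(x) - ln(y).
Test a specific point where both sides are defined: x = 3/2, y = 1.
LHS = ln(x-y) ≈ -0.6931
RHS = ln(x) - ln(y) ≈ 0.4055
Since -0.6931 ≠ 0.4055, the equation fails at this point, so it cannot hold for all real values of x and y for which both sides are defined.
ln(x) - ln(y) = ln(x/y), not ln(x-y).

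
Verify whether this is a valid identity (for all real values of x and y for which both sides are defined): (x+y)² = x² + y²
Claim: (x+y)² = x² + y².
Test a specific point where both sides are defined: x = 1, y = 1.
LHS = (x+y)² ≈ 4.0000
RHS = x² + y² ≈ 2.0000
Since 4.0000 ≠ 2.0000, the equation fails at this point, so it cannot hold for all real values of x and y for which both sides are defined.
The correct expansion is (x+y)² = x² + 2xy + y²; the cross term 2xy is missing.

Conclusion: No, this is NOT an identity.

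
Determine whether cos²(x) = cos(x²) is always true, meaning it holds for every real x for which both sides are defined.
Claim: cos²(x) = cos(x²).
Test a specific point where both sides are defined: x = -π/4.
LHS = cos²(x) ≈ 0.5000
RHS = cos(x²) ≈ 0.8157
Since 0.5000 ≠ 0.8157, the equation fails at this point, so it cannot hold for every real x for which both sides are defined.
cos²(x) means (cos x)², squaring the output; cos(x²) squares the input. These are different functions.

Conclusion: No, this is NOT an identity.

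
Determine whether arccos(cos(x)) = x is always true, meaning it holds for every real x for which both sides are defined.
Claim: arccos(cos(x)) = x.
Test a specific point where both sides are defined: x = -π/4.
LHS = arccos(cos(x)) ≈ 0.7854
RHS = x ≈ -0.7854
Since 0.7854 ≠ -0.7854, the equation fails at this point, so it cannot hold for every real x for which both sides are defined.
arccos only returns values in [0, π], so arccos(cos(x)) = x holds only for x in that interval, not for all real x.

Conclusion: No, this is NOT an identity.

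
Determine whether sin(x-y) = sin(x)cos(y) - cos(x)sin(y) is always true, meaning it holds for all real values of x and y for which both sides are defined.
Claim: sin(x-y) = sin(x)cos(y) - cos(x)sin(y).
Reasoning: Replace y by -y in sin(x+y) = sin(x)cos(y) + cos(x)sin(y) and use cos(-y) = cos(y), sin(-y) = -sin(y): sin(x-y) = sin(x)cos(y) - cos(x)sin(y).
So the two sides agree for all real values of x and y for which both sides are defined.

Conclusion: Yes, this is an identity.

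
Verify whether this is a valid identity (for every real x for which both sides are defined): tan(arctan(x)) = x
Claim: tan(arctan(x)) = x.
Reasoning: For every real x, arctan(x) is by definition the angle in (-π/2, π/2) whose tangent equals x. Taking the tangent of that angle returns x.
So the two sides agree for every real x for which both sides are defined.

Conclusion: Yes, this is an identity.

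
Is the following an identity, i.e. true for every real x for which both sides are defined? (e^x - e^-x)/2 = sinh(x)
Claim: (e^x - e^-x)/2 = sinh(x).
Reasoning: This is exactly the definition of the hyperbolic sine: sinh(x) := (e^x - e^-x)/2.
So the two sides agree for every real x for which both sides are defined.

Conclusion: Yes, this is an identity.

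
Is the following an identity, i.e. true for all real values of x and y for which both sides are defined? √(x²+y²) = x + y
No, this is NOT an identity.

Claim: √(x²+y²) = x + y.
Test a specific point where both sides are defined: x = 4, y = 1.
LHS = √(x²+y²) ≈ 4.1231
RHS = x + y ≈ 5.0000
Since 4.1231 ≠ 5.0000, the equation fails at this point, so it cannot hold for all real values of x and y for which both sides are defined.
(x+y)² = x² + 2xy + y², not x² + y², so the square root does not split this way.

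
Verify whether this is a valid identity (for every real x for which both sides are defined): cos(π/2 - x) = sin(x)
Claim: cos(π/2 - x) = sin(x).
Reasoning: Use cos(u - v) = cos(u)cos(v) + sin(u)sin(v) with u = π/2, v = x: cos(π/2)cos(x) + sin(π/2)sin(x) = 0·cos(x) + 1·sin(x) = sin(x).
So the two sides agree for every real x for which both sides are defined.

Conclusion: Yes, this is an identity.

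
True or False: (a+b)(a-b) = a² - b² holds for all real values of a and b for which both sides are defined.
True.

Claim: (a+b)(a-b) = a² - b².
Reasoning: Expand: (a+b)(a-b) = a² - ab + ba - b² = a² - b² (the cross terms cancel).
So the two sides agree for all real values of a and b for which both sides are defined.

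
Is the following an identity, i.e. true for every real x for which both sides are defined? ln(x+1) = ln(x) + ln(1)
No, this is NOT an identity.

Claim: ln(x+1) = ln(x) + ln(1).
Test a specific point where both sides are defined: x = 1/2.
LHS = ln(x+1) ≈ 0.4055
RHS = ln(x) + ln(1) ≈ -0.6931
Since 0.4055 ≠ -0.6931, the equation fails at this point, so it cannot hold for every real x for which both sides are defined.
ln(1) = 0, so the right side is just ln(x), which differs from ln(x+1).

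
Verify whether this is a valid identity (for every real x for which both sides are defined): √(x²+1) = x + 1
Claim: √(x²+1) = x + 1.
Test a specific point where both sides are defined: x = 2.
LHS = √(x²+1) ≈ 2.2361
RHS = x + 1 ≈ 3.0000
Since 2.2361 ≠ 3.0000, the equation fails at this point, so it cannot hold for every real x for which both sides are defined.
(x+1)² = x² + 2x + 1 ≠ x² + 1 unless x = 0.

Conclusion: No, this is NOT an identity.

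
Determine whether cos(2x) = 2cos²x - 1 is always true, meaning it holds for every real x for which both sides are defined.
Claim: cos(2x) = 2cos²x - 1.
Reasoning: cos(2x) = cos²x - sin²x. Replace sin²x by 1 - cos²x: cos²x - (1 - cos²x) = 2cos²x - 1.
So the two sides agree for every real x for which both sides are defined.

Conclusion: Yes, this is an identity.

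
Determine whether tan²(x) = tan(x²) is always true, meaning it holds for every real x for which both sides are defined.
Claim: tan²(x) = tan(x²).
Test a specific point where both sides are defined: x = -π/4.
LHS = tan²(x) ≈ 1.0000
RHS = tan(x²) ≈ 0.7092
Since 1.0000 ≠ 0.7092, the equation fails at this point, so it cannot hold for every real x for which both sides are defined.
tan²(x) means (tan x)², squaring the output; tan(x²) squares the input. These are different functions.

Conclusion: No, this is NOT an identity.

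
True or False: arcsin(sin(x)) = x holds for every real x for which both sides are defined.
False.

Claim: arcsin(sin(x)) = x.
Test a specific point where both sides are defined: x = 3π/4.
LHS = arcsin(sin(x)) ≈ 0.7854
RHS = x ≈ 2.3562
Since 0.7854 ≠ 2.3562, the equation fails at this point, so it cannot hold for every real x for which both sides are defined.
arcsin only returns values in [-π/2, π/2], so arcsin(sin(x)) = x holds only for x in that interval, not for all real x.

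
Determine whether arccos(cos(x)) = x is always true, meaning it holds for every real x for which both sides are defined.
Claim: arccos(cos(x)) = x.
Test a specific point where both sides are defined: x = -π/2.
LHS = arccos(cos(x)) ≈ 1.5708
RHS = x ≈ -1.5708
Since 1.5708 ≠ -1.5708, the equation fails at this point, so it cannot hold for every real x for which both sides are defined.
arccos only returns values in [0, π], so arccos(cos(x)) = x holds only for x in that interval, not for all real x.

Conclusion: No, this is NOT an identity.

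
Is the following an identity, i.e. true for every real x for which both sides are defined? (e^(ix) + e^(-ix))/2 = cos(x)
Yes, this is an identity.

Claim: (e^(ix) + e^(-ix))/2 = cos(x).
Reasoning: By Euler's formula e^(ix) = cos(x) + i·sin(x) and e^(-ix) = cos(x) - i·sin(x). Adding cancels the sine terms: e^(ix) + e^(-ix) = 2cos(x); divide by 2.
So the two sides agree for every real x for which both sides are defined.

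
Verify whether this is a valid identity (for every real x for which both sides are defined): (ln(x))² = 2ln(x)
No, this is NOT an identity.

Claim: (ln(x))² = 2ln(x).
Test a specific point where both sides are defined: x = 2.
LHS = (ln(x))² ≈ 0.4805
RHS = 2ln(x) ≈ 1.3863
Since 0.4805 ≠ 1.3863, the equation fails at this point, so it cannot hold for every real x for which both sides are defined.
2ln(x) equals ln(x²), which is not the same as (ln x)².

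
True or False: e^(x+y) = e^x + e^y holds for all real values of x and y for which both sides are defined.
False.

Claim: e^(x+y) = e^x + e^y.
Test a specific point where both sides are defined: x = 5, y = -2.
LHS = e^(x+y) ≈ 20.0855
RHS = e^x + e^y ≈ 148.5485
Since 20.0855 ≠ 148.5485, the equation fails at this point, so it cannot hold for all real values of x and y for which both sides are defined.
The correct rule is e^(x+y) = e^x · e^y (a product, not a sum).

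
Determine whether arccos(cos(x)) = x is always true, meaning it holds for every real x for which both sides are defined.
No, this is NOT an identity.

Claim: arccos(cos(x)) = x.
Test a specific point where both sides are defined: x = -π/4.
LHS = arccos(cos(x)) ≈ 0.7854
RHS = x ≈ -0.7854
Since 0.7854 ≠ -0.7854, the equation fails at this point, so it cannot hold for every real x for which both sides are defined.
arccos only returns values in [0, π], so arccos(cos(x)) = x holds only for x in that interval, not for all real x.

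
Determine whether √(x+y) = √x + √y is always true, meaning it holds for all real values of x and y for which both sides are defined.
No, this is NOT an identity.

Claim: √(x+y) = √x + √y.
Test a specific point where both sides are defined: x = 3/2, y = 3.
LHS = √(x+y) ≈ 2.1213
RHS = √x + √y ≈ 2.9568
Since 2.1213 ≠ 2.9568, the equation fails at this point, so it cannot hold for all real values of x and y for which both sides are defined.
Squaring the right side gives x + 2√(xy) + y, not x + y.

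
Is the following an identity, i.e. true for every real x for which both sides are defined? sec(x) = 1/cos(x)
Yes, this is an identity.

Claim: sec(x) = 1/cos(x).
Reasoning: sec(x) is by definition the reciprocal of cos(x), wherever cos(x) ≠ 0.
So the two sides agree for every real x for which both sides are defined.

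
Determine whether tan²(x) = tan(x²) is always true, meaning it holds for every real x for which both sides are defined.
Claim: tan²(x) = tan(x²).
Test a specific point where both sides are defined: x = -π/3.
LHS = tan²(x) ≈ 3.0000
RHS = tan(x²) ≈ 1.9485
Since 3.0000 ≠ 1.9485, the equation fails at this point, so it cannot hold for every real x for which both sides are defined.
tan²(x) means (tan x)², squaring the output; tan(x²) squares the input. These are different functions.

Conclusion: No, this is NOT an identity.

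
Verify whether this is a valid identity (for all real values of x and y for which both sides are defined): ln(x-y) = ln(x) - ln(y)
Claim: ln(x-y) = ln(x) - ln(y).
Test a specific point where both sides are defined: x = 5, y = 4.
LHS = ln(x-y) ≈ 0.0000
RHS = ln(x) - ln(y) ≈ 0.2231
Since 0.0000 ≠ 0.2231, the equation fails at this point, so it cannot hold for all real values of x and y for which both sides are defined.
ln(x) - ln(y) = ln(x/y), not ln(x-y).

Conclusion: No, this is NOT an identity.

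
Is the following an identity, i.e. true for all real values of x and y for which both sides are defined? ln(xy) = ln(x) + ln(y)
Claim: ln(xy) = ln(x) + ln(y).
Reasoning: Both sides are simultaneously defined only when x, y > 0. Write x = e^p, y = e^q (p = ln x, q = ln y). Then xy = e^p · e^q = e^(p+q), so ln(xy) = p + q = ln(x) + ln(y).
So the two sides agree for all real values of x and y for which both sides are defined.

Conclusion: Yes, this is an identity.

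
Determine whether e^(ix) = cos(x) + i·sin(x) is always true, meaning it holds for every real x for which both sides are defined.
Yes, this is an identity.

Claim: e^(ix) = cos(x) + i·sin(x).
Reasoning: Euler's formula. Expand e^(ix) = Σ (ix)^k / k!. Since i² = -1, the even-k terms are Σ (-1)^m x^(2m)/(2m)! = cos(x) and the odd-k terms are i · Σ (-1)^m x^(2m+1)/(2m+1)! = i·sin(x).
So the two sides agree for every real x for which both sides are defined.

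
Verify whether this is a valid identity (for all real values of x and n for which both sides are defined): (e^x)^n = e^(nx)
Claim: (e^x)^n = e^(nx).
Reasoning: e^x is a positive real number, and for a positive base B and real exponent n, B^n = e^(n·ln B). With B = e^x, ln B = x, so (e^x)^n = e^(n·x).
So the two sides agree for all real values of x and n for which both sides are defined.

Conclusion: Yes, this is an identity.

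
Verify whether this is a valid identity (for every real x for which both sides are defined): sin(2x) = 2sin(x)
No, this is NOT an identity.

Claim: sin(2x) = 2sin(x).
Test a specific point where both sides are defined: x = π/3.
LHS = sin(2x) ≈ 0.8660
RHS = 2sin(x) ≈ 1.7321
Since 0.8660 ≠ 1.7321, the equation fails at this point, so it cannot hold for every real x for which both sides are defined.
The correct double-angle formula is sin(2x) = 2sin(x)cos(x).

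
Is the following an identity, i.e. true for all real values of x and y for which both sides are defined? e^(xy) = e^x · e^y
No, this is NOT an identity.

Claim: e^(xy) = e^x · e^y.
Test a specific point where both sides are defined: x = 2, y = 1/2.
LHS = e^(xy) ≈ 2.7183
RHS = e^x · e^y ≈ 12.1825
Since 2.7183 ≠ 12.1825, the equation fails at this point, so it cannot hold for all real values of x and y for which both sides are defined.
e^x · e^y = e^(x+y), not e^(xy).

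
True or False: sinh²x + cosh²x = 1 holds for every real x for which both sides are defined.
False.

Claim: sinh²x + cosh²x = 1.
Test a specific point where both sides are defined: x = -1.
LHS = sinh²x + cosh²x ≈ 3.7622
RHS = 1 ≈ 1.0000
Since 3.7622 ≠ 1.0000, the equation fails at this point, so it cannot hold for every real x for which both sides are defined.
The correct hyperbolic identity is cosh²x - sinh²x = 1 (a difference); the sum sinh²x + cosh²x equals cosh(2x).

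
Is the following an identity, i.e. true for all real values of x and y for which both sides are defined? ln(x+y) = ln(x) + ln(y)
Claim: ln(x+y) = ln(x) + ln(y).
Test a specific point where both sides are defined: x = 5, y = 3.
LHS = ln(x+y) ≈ 2.0794
RHS = ln(x) + ln(y) ≈ 2.7081
Since 2.0794 ≠ 2.7081, the equation fails at this point, so it cannot hold for all real values of x and y for which both sides are defined.
ln(x) + ln(y) = ln(xy), not ln(x+y).

Conclusion: No, this is NOT an identity.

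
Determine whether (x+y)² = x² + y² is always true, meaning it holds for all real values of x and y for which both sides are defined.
No, this is NOT an identity.

Claim: (x+y)² = x² + y².
Test a specific point where both sides are defined: x = 5, y = 3/2.
LHS = (x+y)² ≈ 42.2500
RHS = x² + y² ≈ 27.2500
Since 42.2500 ≠ 27.2500, the equation fails at this point, so it cannot hold for all real values of x and y for which both sides are defined.
The correct expansion is (x+y)² = x² + 2xy + y²; the cross term 2xy is missing.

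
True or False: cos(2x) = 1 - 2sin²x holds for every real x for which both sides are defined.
Claim: cos(2x) = 1 - 2sin²x.
Reasoning: cos(2x) = cos²x - sin²x. Replace cos²x by 1 - sin²x: (1 - sin²x) - sin²x = 1 - 2sin²x.
So the two sides agree for every real x for which both sides are defined.

Conclusion: True.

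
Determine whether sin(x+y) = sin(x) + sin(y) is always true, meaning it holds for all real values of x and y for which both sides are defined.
No, this is NOT an identity.

Claim: sin(x+y) = sin(x) + sin(y).
Test a specific point where both sides are defined: x = -π/2, y = π/4.
LHS = sin(x+y) ≈ -0.7071
RHS = sin(x) + sin(y) ≈ -0.2929
Since -0.7071 ≠ -0.2929, the equation fails at this point, so it cannot hold for all real values of x and y for which both sides are defined.
The correct expansion is sin(x+y) = sin(x)cos(y) + cos(x)sin(y); sine is not additive.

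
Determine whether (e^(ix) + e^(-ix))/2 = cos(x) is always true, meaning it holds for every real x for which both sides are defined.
Yes, this is an identity.

Claim: (e^(ix) + e^(-ix))/2 = cos(x).
Reasoning: By Euler's formula e^(ix) = cos(x) + i·sin(x) and e^(-ix) = cos(x) - i·sin(x). Adding cancels the sine terms: e^(ix) + e^(-ix) = 2cos(x); divide by 2.
So the two sides agree for every real x for which both sides are defined.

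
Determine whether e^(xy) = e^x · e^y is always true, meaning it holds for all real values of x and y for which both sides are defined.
Claim: e^(xy) = e^x · e^y.
Test a specific point where both sides are defined: x = 4, y = -3.
LHS = e^(xy) ≈ 0.0000
RHS = e^x · e^y ≈ 2.7183
Since 0.0000 ≠ 2.7183, the equation fails at this point, so it cannot hold for all real values of x and y for which both sides are defined.
e^x · e^y = e^(x+y), not e^(xy).

Conclusion: No, this is NOT an identity.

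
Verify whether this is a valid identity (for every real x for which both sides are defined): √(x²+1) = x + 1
No, this is NOT an identity.

Claim: √(x²+1) = x + 1.
Test a specific point where both sides are defined: x = -3.
LHS = √(x²+1) ≈ 3.1623
RHS = x + 1 ≈ -2.0000
Since 3.1623 ≠ -2.0000, the equation fails at this point, so it cannot hold for every real x for which both sides are defined.
(x+1)² = x² + 2x + 1 ≠ x² + 1 unless x = 0.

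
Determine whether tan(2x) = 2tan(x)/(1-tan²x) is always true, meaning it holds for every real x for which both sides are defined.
Yes, this is an identity.

Claim: tan(2x) = 2tan(x)/(1-tan²x).
Reasoning: tan(2x) = sin(2x)/cos(2x) = 2sin(x)cos(x) / (cos²x - sin²x). Divide numerator and denominator by cos²x: 2tan(x) / (1 - tan²x).
So the two sides agree for every real x for which both sides are defined.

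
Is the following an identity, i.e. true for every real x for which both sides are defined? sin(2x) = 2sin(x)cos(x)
Claim: sin(2x) = 2sin(x)cos(x).
Reasoning: Put y = x in the addition formula sin(x+y) = sin(x)cos(y) + cos(x)sin(y): sin(2x) = sin(x)cos(x) + cos(x)sin(x) = 2sin(x)cos(x).
So the two sides agree for every real x for which both sides are defined.

Conclusion: Yes, this is an identity.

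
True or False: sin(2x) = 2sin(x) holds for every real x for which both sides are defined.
False.

Claim: sin(2x) = 2sin(x).
Test a specific point where both sides are defined: x = π/3.
LHS = sin(2x) ≈ 0.8660
RHS = 2sin(x) ≈ 1.7321
Since 0.8660 ≠ 1.7321, the equation fails at this point, so it cannot hold for every real x for which both sides are defined.
The correct double-angle formula is sin(2x) = 2sin(x)cos(x).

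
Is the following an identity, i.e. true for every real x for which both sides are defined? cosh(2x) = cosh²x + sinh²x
Claim: cosh(2x) = cosh²x + sinh²x.
Reasoning: cosh²x = (e^(2x) + 2 + e^(-2x))/4 and sinh²x = (e^(2x) - 2 + e^(-2x))/4. Adding gives (2e^(2x) + 2e^(-2x))/4 = (e^(2x) + e^(-2x))/2 = cosh(2x).
So the two sides agree for every real x for which both sides are defined.

Conclusion: Yes, this is an identity.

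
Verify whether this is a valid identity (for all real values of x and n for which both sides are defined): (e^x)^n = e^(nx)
Yes, this is an identity.

Claim: (e^x)^n = e^(nx).
Reasoning: e^x is a positive real number, and for a positive base B and real exponent n, B^n = e^(n·ln B). With B = e^x, ln B = x, so (e^x)^n = e^(n·x).
So the two sides agree for all real values of x and n for which both sides are defined.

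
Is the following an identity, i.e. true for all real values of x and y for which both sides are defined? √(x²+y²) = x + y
Claim: √(x²+y²) = x + y.
Test a specific point where both sides are defined: x = 1/2, y = 2.
LHS = √(x²+y²) ≈ 2.0616
RHS = x + y ≈ 2.5000
Since 2.0616 ≠ 2.5000, the equation fails at this point, so it cannot hold for all real values of x and y for which both sides are defined.
(x+y)² = x² + 2xy + y², not x² + y², so the square root does not split this way.

Conclusion: No, this is NOT an identity.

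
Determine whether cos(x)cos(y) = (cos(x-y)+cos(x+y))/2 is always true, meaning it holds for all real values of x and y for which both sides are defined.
Yes, this is an identity.

Claim: cos(x)cos(y) = (cos(x-y)+cos(x+y))/2.
Reasoning: cos(x-y) = cos(x)cos(y) + sin(x)sin(y) and cos(x+y) = cos(x)cos(y) - sin(x)sin(y). Adding, cos(x-y) + cos(x+y) = 2cos(x)cos(y); divide by 2.
So the two sides agree for all real values of x and y for which both sides are defined.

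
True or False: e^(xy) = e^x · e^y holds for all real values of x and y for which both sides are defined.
False.

Claim: e^(xy) = e^x · e^y.
Test a specific point where both sides are defined: x = 1/2, y = 3/2.
LHS = e^(xy) ≈ 2.1170
RHS = e^x · e^y ≈ 7.3891
Since 2.1170 ≠ 7.3891, the equation fails at this point, so it cannot hold for all real values of x and y for which both sides are defined.
e^x · e^y = e^(x+y), not e^(xy).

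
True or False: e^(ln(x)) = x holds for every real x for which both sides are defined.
True.

Claim: e^(ln(x)) = x.
Reasoning: For x > 0, ln(x) is by definition the exponent p such that e^p = x. Raising e to that exponent therefore returns x: e^(ln x) = x.
So the two sides agree for every real x for which both sides are defined.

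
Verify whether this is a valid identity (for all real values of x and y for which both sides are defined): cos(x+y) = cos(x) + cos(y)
Claim: cos(x+y) = cos(x) + cos(y).
Test a specific point where both sides are defined: x = π/4, y = π/3.
LHS = cos(x+y) ≈ -0.2588
RHS = cos(x) + cos(y) ≈ 1.2071
Since -0.2588 ≠ 1.2071, the equation fails at this point, so it cannot hold for all real values of x and y for which both sides are defined.
The correct expansion is cos(x+y) = cos(x)cos(y) - sin(x)sin(y); cosine is not additive.

Conclusion: No, this is NOT an identity.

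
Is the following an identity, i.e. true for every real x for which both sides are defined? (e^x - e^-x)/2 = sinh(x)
Claim: (e^x - e^-x)/2 = sinh(x).
Reasoning: This is exactly the definition of the hyperbolic sine: sinh(x) := (e^x - e^-x)/2.
So the two sides agree for every real x for which both sides are defined.

Conclusion: Yes, this is an identity.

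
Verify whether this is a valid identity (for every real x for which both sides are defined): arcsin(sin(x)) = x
Claim: arcsin(sin(x)) = x.
Test a specific point where both sides are defined: x = 2π/3.
LHS = arcsin(sin(x)) ≈ 1.0472
RHS = x ≈ 2.0944
Since 1.0472 ≠ 2.0944, the equation fails at this point, so it cannot hold for every real x for which both sides are defined.
arcsin only returns values in [-π/2, π/2], so arcsin(sin(x)) = x holds only for x in that interval, not for all real x.

Conclusion: No, this is NOT an identity.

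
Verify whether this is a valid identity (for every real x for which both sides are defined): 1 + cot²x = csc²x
Yes, this is an identity.

Claim: 1 + cot²x = csc²x.
Reasoning: Start from sin²x + cos²x = 1 and divide every term by sin²x (allowed wherever cot x and csc x are defined): 1 + cot²x = 1/sin²x = csc²x.
So the two sides agree for every real x for which both sides are defined.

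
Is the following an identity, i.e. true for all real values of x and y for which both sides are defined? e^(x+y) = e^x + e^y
No, this is NOT an identity.

Claim: e^(x+y) = e^x + e^y.
Test a specific point where both sides are defined: x = -3, y = -3.
LHS = e^(x+y) ≈ 0.0025
RHS = e^x + e^y ≈ 0.0996
Since 0.0025 ≠ 0.0996, the equation fails at this point, so it cannot hold for all real values of x and y for which both sides are defined.
The correct rule is e^(x+y) = e^x · e^y (a product, not a sum).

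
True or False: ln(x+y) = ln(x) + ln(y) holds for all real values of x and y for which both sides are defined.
Claim: ln(x+y) = ln(x) + ln(y).
Test a specific point where both sides are defined: x = 1, y = 1/2.
LHS = ln(x+y) ≈ 0.4055
RHS = ln(x) + ln(y) ≈ -0.6931
Since 0.4055 ≠ -0.6931, the equation fails at this point, so it cannot hold for all real values of x and y for which both sides are defined.
ln(x) + ln(y) = ln(xy), not ln(x+y).

Conclusion: False.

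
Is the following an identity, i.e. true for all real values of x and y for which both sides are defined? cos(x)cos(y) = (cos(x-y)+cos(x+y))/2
Yes, this is an identity.

Claim: cos(x)cos(y) = (cos(x-y)+cos(x+y))/2.
Reasoning: cos(x-y) = cos(x)cos(y) + sin(x)sin(y) and cos(x+y) = cos(x)cos(y) - sin(x)sin(y). Adding, cos(x-y) + cos(x+y) = 2cos(x)cos(y); divide by 2.
So the two sides agree for all real values of x and y for which both sides are defined.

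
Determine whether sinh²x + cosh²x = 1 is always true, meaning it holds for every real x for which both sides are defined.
No, this is NOT an identity.

Claim: sinh²x + cosh²x = 1.
Test a specific point where both sides are defined: x = -1.
LHS = sinh²x + cosh²x ≈ 3.7622
RHS = 1 ≈ 1.0000
Since 3.7622 ≠ 1.0000, the equation fails at this point, so it cannot hold for every real x for which both sides are defined.
The correct hyperbolic identity is cosh²x - sinh²x = 1 (a difference); the sum sinh²x + cosh²x equals cosh(2x).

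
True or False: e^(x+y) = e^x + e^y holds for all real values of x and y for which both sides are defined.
False.

Claim: e^(x+y) = e^x + e^y.
Test a specific point where both sides are defined: x = -1, y = 4.
LHS = e^(x+y) ≈ 20.0855
RHS = e^x + e^y ≈ 54.9660
Since 20.0855 ≠ 54.9660, the equation fails at this point, so it cannot hold for all real values of x and y for which both sides are defined.
The correct rule is e^(x+y) = e^x · e^y (a product, not a sum).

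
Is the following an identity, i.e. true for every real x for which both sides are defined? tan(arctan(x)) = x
Claim: tan(arctan(x)) = x.
Reasoning: For every real x, arctan(x) is by definition the angle in (-π/2, π/2) whose tangent equals x. Taking the tangent of that angle returns x.
So the two sides agree for every real x for which both sides are defined.

Conclusion: Yes, this is an identity.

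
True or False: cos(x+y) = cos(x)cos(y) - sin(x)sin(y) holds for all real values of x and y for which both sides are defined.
Claim: cos(x+y) = cos(x)cos(y) - sin(x)sin(y).
Reasoning: By Euler's formula e^(i(x+y)) = e^(ix)·e^(iy) = (cos x + i·sin x)(cos y + i·sin y). The real part of the left side is cos(x+y); the real part of the product is cos(x)cos(y) - sin(x)sin(y) (since i·i = -1).
So the two sides agree for all real values of x and y for which both sides are defined.

Conclusion: True.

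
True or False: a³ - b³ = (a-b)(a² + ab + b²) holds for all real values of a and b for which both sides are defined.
Claim: a³ - b³ = (a-b)(a² + ab + b²).
Reasoning: Expand the right side: (a-b)(a² + ab + b²) = a³ + a²b + ab² - a²b - ab² - b³ = a³ - b³ (the middle terms cancel in pairs).
So the two sides agree for all real values of a and b for which both sides are defined.

Conclusion: True.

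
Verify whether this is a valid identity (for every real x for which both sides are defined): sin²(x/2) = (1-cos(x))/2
Claim: sin²(x/2) = (1-cos(x))/2.
Reasoning: Use cos(2θ) = 1 - 2sin²θ with θ = x/2: cos(x) = 1 - 2sin²(x/2). Solving for sin²(x/2) gives (1 - cos(x))/2.
So the two sides agree for every real x for which both sides are defined.

Conclusion: Yes, this is an identity.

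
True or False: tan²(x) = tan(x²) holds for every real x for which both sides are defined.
False.

Claim: tan²(x) = tan(x²).
Test a specific point where both sides are defined: x = π/3.
LHS = tan²(x) ≈ 3.0000
RHS = tan(x²) ≈ 1.9485
Since 3.0000 ≠ 1.9485, the equation fails at this point, so it cannot hold for every real x for which both sides are defined.
tan²(x) means (tan x)², squaring the output; tan(x²) squares the input. These are different functions.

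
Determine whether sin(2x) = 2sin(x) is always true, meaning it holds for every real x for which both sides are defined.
No, this is NOT an identity.

Claim: sin(2x) = 2sin(x).
Test a specific point where both sides are defined: x = π/6.
LHS = sin(2x) ≈ 0.8660
RHS = 2sin(x) ≈ 1.0000
Since 0.8660 ≠ 1.0000, the equation fails at this point, so it cannot hold for every real x for which both sides are defined.
The correct double-angle formula is sin(2x) = 2sin(x)cos(x).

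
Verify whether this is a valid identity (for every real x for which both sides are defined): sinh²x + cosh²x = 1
Claim: sinh²x + cosh²x = 1.
Test a specific point where both sides are defined: x = 4.
LHS = sinh²x + cosh²x ≈ 1490.4792
RHS = 1 ≈ 1.0000
Since 1490.4792 ≠ 1.0000, the equation fails at this point, so it cannot hold for every real x for which both sides are defined.
The correct hyperbolic identity is cosh²x - sinh²x = 1 (a difference); the sum sinh²x + cosh²x equals cosh(2x).

Conclusion: No, this is NOT an identity.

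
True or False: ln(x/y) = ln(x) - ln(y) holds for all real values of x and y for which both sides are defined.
True.

Claim: ln(x/y) = ln(x) - ln(y).
Reasoning: Both sides are simultaneously defined only when x, y > 0. Write x = e^p, y = e^q. Then x/y = e^(p-q), so ln(x/y) = p - q = ln(x) - ln(y).
So the two sides agree for all real values of x and y for which both sides are defined.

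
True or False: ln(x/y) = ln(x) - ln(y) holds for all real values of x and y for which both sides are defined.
True.

Claim: ln(x/y) = ln(x) - ln(y).
Reasoning: Both sides are simultaneously defined only when x, y > 0. Write x = e^p, y = e^q. Then x/y = e^(p-q), so ln(x/y) = p - q = ln(x) - ln(y).
So the two sides agree for all real values of x and y for which both sides are defined.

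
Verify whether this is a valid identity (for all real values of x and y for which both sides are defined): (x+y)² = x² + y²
No, this is NOT an identity.

Claim: (x+y)² = x² + y².
Test a specific point where both sides are defined: x = 5, y = -3.
LHS = (x+y)² ≈ 4.0000
RHS = x² + y² ≈ 34.0000
Since 4.0000 ≠ 34.0000, the equation fails at this point, so it cannot hold for all real values of x and y for which both sides are defined.
The correct expansion is (x+y)² = x² + 2xy + y²; the cross term 2xy is missing.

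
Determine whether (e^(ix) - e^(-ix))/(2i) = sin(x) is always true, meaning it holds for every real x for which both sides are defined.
Yes, this is an identity.

Claim: (e^(ix) - e^(-ix))/(2i) = sin(x).
Reasoning: By Euler's formula e^(ix) = cos(x) + i·sin(x) and e^(-ix) = cos(x) - i·sin(x). Subtracting cancels the cosine terms: e^(ix) - e^(-ix) = 2i·sin(x); divide by 2i.
So the two sides agree for every real x for which both sides are defined.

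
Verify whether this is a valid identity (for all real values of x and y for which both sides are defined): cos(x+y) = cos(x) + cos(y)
No, this is NOT an identity.

Claim: cos(x+y) = cos(x) + cos(y).
Test a specific point where both sides are defined: x = π/2, y = π/4.
LHS = cos(x+y) ≈ -0.7071
RHS = cos(x) + cos(y) ≈ 0.7071
Since -0.7071 ≠ 0.7071, the equation fails at this point, so it cannot hold for all real values of x and y for which both sides are defined.
The correct expansion is cos(x+y) = cos(x)cos(y) - sin(x)sin(y); cosine is not additive.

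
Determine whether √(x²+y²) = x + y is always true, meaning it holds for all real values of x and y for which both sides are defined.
Claim: √(x²+y²) = x + y.
Test a specific point where both sides are defined: x = 5, y = 4.
LHS = √(x²+y²) ≈ 6.4031
RHS = x + y ≈ 9.0000
Since 6.4031 ≠ 9.0000, the equation fails at this point, so it cannot hold for all real values of x and y for which both sides are defined.
(x+y)² = x² + 2xy + y², not x² + y², so the square root does not split this way.

Conclusion: No, this is NOT an identity.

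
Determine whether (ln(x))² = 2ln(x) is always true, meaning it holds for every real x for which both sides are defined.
Claim: (ln(x))² = 2ln(x).
Test a specific point where both sides are defined: x = 4.
LHS = (ln(x))² ≈ 1.9218
RHS = 2ln(x) ≈ 2.7726
Since 1.9218 ≠ 2.7726, the equation fails at this point, so it cannot hold for every real x for which both sides are defined.
2ln(x) equals ln(x²), which is not the same as (ln x)².

Conclusion: No, this is NOT an identity.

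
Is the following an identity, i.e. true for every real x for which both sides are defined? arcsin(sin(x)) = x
No, this is NOT an identity.

Claim: arcsin(sin(x)) = x.
Test a specific point where both sides are defined: x = 3π/4.
LHS = arcsin(sin(x)) ≈ 0.7854
RHS = x ≈ 2.3562
Since 0.7854 ≠ 2.3562, the equation fails at this point, so it cannot hold for every real x for which both sides are defined.
arcsin only returns values in [-π/2, π/2], so arcsin(sin(x)) = x holds only for x in that interval, not for all real x.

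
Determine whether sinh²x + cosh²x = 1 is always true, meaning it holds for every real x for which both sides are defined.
Claim: sinh²x + cosh²x = 1.
Test a specific point where both sides are defined: x = -3.
LHS = sinh²x + cosh²x ≈ 201.7156
RHS = 1 ≈ 1.0000
Since 201.7156 ≠ 1.0000, the equation fails at this point, so it cannot hold for every real x for which both sides are defined.
The correct hyperbolic identity is cosh²x - sinh²x = 1 (a difference); the sum sinh²x + cosh²x equals cosh(2x).

Conclusion: No, this is NOT an identity.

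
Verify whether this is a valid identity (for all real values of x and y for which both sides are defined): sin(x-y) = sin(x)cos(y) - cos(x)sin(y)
Yes, this is an identity.

Claim: sin(x-y) = sin(x)cos(y) - cos(x)sin(y).
Reasoning: Replace y by -y in sin(x+y) = sin(x)cos(y) + cos(x)sin(y) and use cos(-y) = cos(y), sin(-y) = -sin(y): sin(x-y) = sin(x)cos(y) - cos(x)sin(y).
So the two sides agree for all real values of x and y for which both sides are defined.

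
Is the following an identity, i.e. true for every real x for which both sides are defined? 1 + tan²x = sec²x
Claim: 1 + tan²x = sec²x.
Reasoning: Start from sin²x + cos²x = 1 and divide every term by cos²x (allowed wherever tan x and sec x are defined): tan²x + 1 = 1/cos²x = sec²x.
So the two sides agree for every real x for which both sides are defined.

Conclusion: Yes, this is an identity.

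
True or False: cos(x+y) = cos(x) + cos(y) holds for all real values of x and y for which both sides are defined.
False.

Claim: cos(x+y) = cos(x) + cos(y).
Test a specific point where both sides are defined: x = 3π/4, y = 2π/3.
LHS = cos(x+y) ≈ -0.2588
RHS = cos(x) + cos(y) ≈ -1.2071
Since -0.2588 ≠ -1.2071, the equation fails at this point, so it cannot hold for all real values of x and y for which both sides are defined.
The correct expansion is cos(x+y) = cos(x)cos(y) - sin(x)sin(y); cosine is not additive.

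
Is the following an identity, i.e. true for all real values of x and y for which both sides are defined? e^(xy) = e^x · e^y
Claim: e^(xy) = e^x · e^y.
Test a specific point where both sides are defined: x = 3, y = 3.
LHS = e^(xy) ≈ 8103.0839
RHS = e^x · e^y ≈ 403.4288
Since 8103.0839 ≠ 403.4288, the equation fails at this point, so it cannot hold for all real values of x and y for which both sides are defined.
e^x · e^y = e^(x+y), not e^(xy).

Conclusion: No, this is NOT an identity.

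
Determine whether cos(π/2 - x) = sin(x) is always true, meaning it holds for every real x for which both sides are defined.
Claim: cos(π/2 - x) = sin(x).
Reasoning: Use cos(u - v) = cos(u)cos(v) + sin(u)sin(v) with u = π/2, v = x: cos(π/2)cos(x) + sin(π/2)sin(x) = 0·cos(x) + 1·sin(x) = sin(x).
So the two sides agree for every real x for which both sides are defined.

Conclusion: Yes, this is an identity.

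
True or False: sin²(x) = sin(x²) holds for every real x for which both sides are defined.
False.

Claim: sin²(x) = sin(x²).
Test a specific point where both sides are defined: x = π.
LHS = sin²(x) ≈ 0.0000
RHS = sin(x²) ≈ -0.4303
Since 0.0000 ≠ -0.4303, the equation fails at this point, so it cannot hold for every real x for which both sides are defined.
sin²(x) means (sin x)², squaring the output; sin(x²) squares the input. These are different functions.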